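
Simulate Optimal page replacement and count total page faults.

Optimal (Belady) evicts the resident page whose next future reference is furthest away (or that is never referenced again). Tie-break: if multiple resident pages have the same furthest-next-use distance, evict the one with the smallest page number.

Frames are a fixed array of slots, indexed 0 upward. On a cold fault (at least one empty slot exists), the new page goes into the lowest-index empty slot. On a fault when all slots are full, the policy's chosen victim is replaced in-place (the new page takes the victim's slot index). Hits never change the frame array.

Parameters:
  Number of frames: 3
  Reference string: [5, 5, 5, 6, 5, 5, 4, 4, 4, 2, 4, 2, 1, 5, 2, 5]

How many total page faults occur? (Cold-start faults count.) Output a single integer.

Step 0: ref 5 → FAULT, frames=[5,-,-]
Step 1: ref 5 → HIT, frames=[5,-,-]
Step 2: ref 5 → HIT, frames=[5,-,-]
Step 3: ref 6 → FAULT, frames=[5,6,-]
Step 4: ref 5 → HIT, frames=[5,6,-]
Step 5: ref 5 → HIT, frames=[5,6,-]
Step 6: ref 4 → FAULT, frames=[5,6,4]
Step 7: ref 4 → HIT, frames=[5,6,4]
Step 8: ref 4 → HIT, frames=[5,6,4]
Step 9: ref 2 → FAULT (evict 6), frames=[5,2,4]
Step 10: ref 4 → HIT, frames=[5,2,4]
Step 11: ref 2 → HIT, frames=[5,2,4]
Step 12: ref 1 → FAULT (evict 4), frames=[5,2,1]
Step 13: ref 5 → HIT, frames=[5,2,1]
Step 14: ref 2 → HIT, frames=[5,2,1]
Step 15: ref 5 → HIT, frames=[5,2,1]
Total faults: 5

Answer: 5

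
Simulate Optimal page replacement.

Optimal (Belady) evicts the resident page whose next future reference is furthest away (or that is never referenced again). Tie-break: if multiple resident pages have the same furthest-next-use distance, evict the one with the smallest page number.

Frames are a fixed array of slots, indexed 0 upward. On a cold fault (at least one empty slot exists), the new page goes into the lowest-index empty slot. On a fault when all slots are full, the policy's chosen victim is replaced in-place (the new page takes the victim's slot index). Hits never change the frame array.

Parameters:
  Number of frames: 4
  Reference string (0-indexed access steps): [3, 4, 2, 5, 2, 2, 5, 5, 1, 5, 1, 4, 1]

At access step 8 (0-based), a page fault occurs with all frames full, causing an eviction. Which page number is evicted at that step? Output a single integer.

Step 0: ref 3 -> FAULT, frames=[3,-,-,-]
Step 1: ref 4 -> FAULT, frames=[3,4,-,-]
Step 2: ref 2 -> FAULT, frames=[3,4,2,-]
Step 3: ref 5 -> FAULT, frames=[3,4,2,5]
Step 4: ref 2 -> HIT, frames=[3,4,2,5]
Step 5: ref 2 -> HIT, frames=[3,4,2,5]
Step 6: ref 5 -> HIT, frames=[3,4,2,5]
Step 7: ref 5 -> HIT, frames=[3,4,2,5]
Step 8: ref 1 -> FAULT, evict 2, frames=[3,4,1,5]
At step 8: evicted page 2

Answer: 2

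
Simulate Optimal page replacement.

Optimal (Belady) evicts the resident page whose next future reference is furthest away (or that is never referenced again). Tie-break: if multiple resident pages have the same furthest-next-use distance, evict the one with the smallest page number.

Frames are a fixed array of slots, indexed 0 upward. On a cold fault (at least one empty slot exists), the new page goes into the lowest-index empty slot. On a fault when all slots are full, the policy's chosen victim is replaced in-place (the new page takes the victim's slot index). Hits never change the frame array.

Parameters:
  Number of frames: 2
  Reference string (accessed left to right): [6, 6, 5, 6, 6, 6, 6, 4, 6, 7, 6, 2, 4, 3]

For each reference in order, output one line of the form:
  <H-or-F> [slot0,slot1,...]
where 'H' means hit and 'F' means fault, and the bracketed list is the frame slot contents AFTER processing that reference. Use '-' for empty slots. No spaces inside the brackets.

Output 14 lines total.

F [6,-]
H [6,-]
F [6,5]
H [6,5]
H [6,5]
H [6,5]
H [6,5]
F [6,4]
H [6,4]
F [6,7]
H [6,7]
F [2,7]
F [4,7]
F [3,7]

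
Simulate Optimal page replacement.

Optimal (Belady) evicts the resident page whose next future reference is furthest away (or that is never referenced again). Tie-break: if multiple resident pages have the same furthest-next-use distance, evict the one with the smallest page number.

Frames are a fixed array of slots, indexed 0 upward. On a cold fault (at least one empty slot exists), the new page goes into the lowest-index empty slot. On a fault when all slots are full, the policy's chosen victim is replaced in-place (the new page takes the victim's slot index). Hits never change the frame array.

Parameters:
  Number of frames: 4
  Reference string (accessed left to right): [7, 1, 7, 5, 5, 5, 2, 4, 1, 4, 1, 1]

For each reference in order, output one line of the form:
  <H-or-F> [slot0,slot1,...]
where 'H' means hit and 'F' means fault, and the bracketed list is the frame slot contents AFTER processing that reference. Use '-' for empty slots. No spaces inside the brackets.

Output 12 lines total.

F [7,-,-,-]
F [7,1,-,-]
H [7,1,-,-]
F [7,1,5,-]
H [7,1,5,-]
H [7,1,5,-]
F [7,1,5,2]
F [7,1,5,4]
H [7,1,5,4]
H [7,1,5,4]
H [7,1,5,4]
H [7,1,5,4]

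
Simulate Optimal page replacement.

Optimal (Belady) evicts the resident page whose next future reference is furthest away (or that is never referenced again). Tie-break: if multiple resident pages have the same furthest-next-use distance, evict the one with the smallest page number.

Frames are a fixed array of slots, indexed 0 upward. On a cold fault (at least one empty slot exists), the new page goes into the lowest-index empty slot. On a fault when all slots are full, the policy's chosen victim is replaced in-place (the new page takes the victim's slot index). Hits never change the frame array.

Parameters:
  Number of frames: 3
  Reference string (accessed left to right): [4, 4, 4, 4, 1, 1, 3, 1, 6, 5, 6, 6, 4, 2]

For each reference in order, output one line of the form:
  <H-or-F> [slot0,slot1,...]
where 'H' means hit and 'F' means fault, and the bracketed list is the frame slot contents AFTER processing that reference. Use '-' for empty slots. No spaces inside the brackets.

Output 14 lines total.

F [4,-,-]
H [4,-,-]
H [4,-,-]
H [4,-,-]
F [4,1,-]
H [4,1,-]
F [4,1,3]
H [4,1,3]
F [4,6,3]
F [4,6,5]
H [4,6,5]
H [4,6,5]
H [4,6,5]
F [2,6,5]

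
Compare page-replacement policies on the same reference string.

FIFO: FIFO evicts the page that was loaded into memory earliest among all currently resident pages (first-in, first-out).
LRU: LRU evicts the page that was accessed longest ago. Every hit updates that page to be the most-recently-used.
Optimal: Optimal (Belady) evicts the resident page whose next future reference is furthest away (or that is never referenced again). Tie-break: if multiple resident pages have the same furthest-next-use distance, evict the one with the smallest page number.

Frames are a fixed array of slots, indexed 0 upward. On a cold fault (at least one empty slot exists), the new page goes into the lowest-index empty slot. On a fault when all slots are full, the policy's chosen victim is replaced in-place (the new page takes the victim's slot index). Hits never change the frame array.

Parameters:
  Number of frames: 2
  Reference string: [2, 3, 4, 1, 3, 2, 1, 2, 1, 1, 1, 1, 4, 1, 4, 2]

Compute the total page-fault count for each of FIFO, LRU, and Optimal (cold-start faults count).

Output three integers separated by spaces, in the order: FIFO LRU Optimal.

Answer: 9 9 7

Derivation:
--- FIFO ---
  step 0: ref 2 -> FAULT, frames=[2,-] (faults so far: 1)
  step 1: ref 3 -> FAULT, frames=[2,3] (faults so far: 2)
  step 2: ref 4 -> FAULT, evict 2, frames=[4,3] (faults so far: 3)
  step 3: ref 1 -> FAULT, evict 3, frames=[4,1] (faults so far: 4)
  step 4: ref 3 -> FAULT, evict 4, frames=[3,1] (faults so far: 5)
  step 5: ref 2 -> FAULT, evict 1, frames=[3,2] (faults so far: 6)
  step 6: ref 1 -> FAULT, evict 3, frames=[1,2] (faults so far: 7)
  step 7: ref 2 -> HIT, frames=[1,2] (faults so far: 7)
  step 8: ref 1 -> HIT, frames=[1,2] (faults so far: 7)
  step 9: ref 1 -> HIT, frames=[1,2] (faults so far: 7)
  step 10: ref 1 -> HIT, frames=[1,2] (faults so far: 7)
  step 11: ref 1 -> HIT, frames=[1,2] (faults so far: 7)
  step 12: ref 4 -> FAULT, evict 2, frames=[1,4] (faults so far: 8)
  step 13: ref 1 -> HIT, frames=[1,4] (faults so far: 8)
  step 14: ref 4 -> HIT, frames=[1,4] (faults so far: 8)
  step 15: ref 2 -> FAULT, evict 1, frames=[2,4] (faults so far: 9)
  FIFO total faults: 9
--- LRU ---
  step 0: ref 2 -> FAULT, frames=[2,-] (faults so far: 1)
  step 1: ref 3 -> FAULT, frames=[2,3] (faults so far: 2)
  step 2: ref 4 -> FAULT, evict 2, frames=[4,3] (faults so far: 3)
  step 3: ref 1 -> FAULT, evict 3, frames=[4,1] (faults so far: 4)
  step 4: ref 3 -> FAULT, evict 4, frames=[3,1] (faults so far: 5)
  step 5: ref 2 -> FAULT, evict 1, frames=[3,2] (faults so far: 6)
  step 6: ref 1 -> FAULT, evict 3, frames=[1,2] (faults so far: 7)
  step 7: ref 2 -> HIT, frames=[1,2] (faults so far: 7)
  step 8: ref 1 -> HIT, frames=[1,2] (faults so far: 7)
  step 9: ref 1 -> HIT, frames=[1,2] (faults so far: 7)
  step 10: ref 1 -> HIT, frames=[1,2] (faults so far: 7)
  step 11: ref 1 -> HIT, frames=[1,2] (faults so far: 7)
  step 12: ref 4 -> FAULT, evict 2, frames=[1,4] (faults so far: 8)
  step 13: ref 1 -> HIT, frames=[1,4] (faults so far: 8)
  step 14: ref 4 -> HIT, frames=[1,4] (faults so far: 8)
  step 15: ref 2 -> FAULT, evict 1, frames=[2,4] (faults so far: 9)
  LRU total faults: 9
--- Optimal ---
  step 0: ref 2 -> FAULT, frames=[2,-] (faults so far: 1)
  step 1: ref 3 -> FAULT, frames=[2,3] (faults so far: 2)
  step 2: ref 4 -> FAULT, evict 2, frames=[4,3] (faults so far: 3)
  step 3: ref 1 -> FAULT, evict 4, frames=[1,3] (faults so far: 4)
  step 4: ref 3 -> HIT, frames=[1,3] (faults so far: 4)
  step 5: ref 2 -> FAULT, evict 3, frames=[1,2] (faults so far: 5)
  step 6: ref 1 -> HIT, frames=[1,2] (faults so far: 5)
  step 7: ref 2 -> HIT, frames=[1,2] (faults so far: 5)
  step 8: ref 1 -> HIT, frames=[1,2] (faults so far: 5)
  step 9: ref 1 -> HIT, frames=[1,2] (faults so far: 5)
  step 10: ref 1 -> HIT, frames=[1,2] (faults so far: 5)
  step 11: ref 1 -> HIT, frames=[1,2] (faults so far: 5)
  step 12: ref 4 -> FAULT, evict 2, frames=[1,4] (faults so far: 6)
  step 13: ref 1 -> HIT, frames=[1,4] (faults so far: 6)
  step 14: ref 4 -> HIT, frames=[1,4] (faults so far: 6)
  step 15: ref 2 -> FAULT, evict 1, frames=[2,4] (faults so far: 7)
  Optimal total faults: 7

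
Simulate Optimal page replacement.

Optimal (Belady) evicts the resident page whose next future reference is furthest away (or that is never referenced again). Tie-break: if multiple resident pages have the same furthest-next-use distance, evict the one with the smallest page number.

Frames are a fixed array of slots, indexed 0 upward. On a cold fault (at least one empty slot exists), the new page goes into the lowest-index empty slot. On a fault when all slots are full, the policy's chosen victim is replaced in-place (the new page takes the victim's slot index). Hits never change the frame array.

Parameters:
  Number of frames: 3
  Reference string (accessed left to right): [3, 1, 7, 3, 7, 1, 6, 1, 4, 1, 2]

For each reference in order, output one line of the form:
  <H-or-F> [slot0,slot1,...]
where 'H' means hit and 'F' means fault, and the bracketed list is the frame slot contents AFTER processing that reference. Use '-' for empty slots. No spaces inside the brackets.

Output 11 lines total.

F [3,-,-]
F [3,1,-]
F [3,1,7]
H [3,1,7]
H [3,1,7]
H [3,1,7]
F [6,1,7]
H [6,1,7]
F [4,1,7]
H [4,1,7]
F [4,2,7]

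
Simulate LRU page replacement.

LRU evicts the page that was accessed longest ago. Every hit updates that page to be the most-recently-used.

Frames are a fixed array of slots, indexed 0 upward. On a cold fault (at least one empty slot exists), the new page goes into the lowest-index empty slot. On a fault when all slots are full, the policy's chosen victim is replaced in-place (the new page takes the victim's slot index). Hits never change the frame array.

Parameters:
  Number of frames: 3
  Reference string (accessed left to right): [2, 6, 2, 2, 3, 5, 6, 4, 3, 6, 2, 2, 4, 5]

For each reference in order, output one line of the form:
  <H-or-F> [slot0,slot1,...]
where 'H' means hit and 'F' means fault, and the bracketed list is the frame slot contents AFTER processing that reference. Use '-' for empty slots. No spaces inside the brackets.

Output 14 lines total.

F [2,-,-]
F [2,6,-]
H [2,6,-]
H [2,6,-]
F [2,6,3]
F [2,5,3]
F [6,5,3]
F [6,5,4]
F [6,3,4]
H [6,3,4]
F [6,3,2]
H [6,3,2]
F [6,4,2]
F [5,4,2]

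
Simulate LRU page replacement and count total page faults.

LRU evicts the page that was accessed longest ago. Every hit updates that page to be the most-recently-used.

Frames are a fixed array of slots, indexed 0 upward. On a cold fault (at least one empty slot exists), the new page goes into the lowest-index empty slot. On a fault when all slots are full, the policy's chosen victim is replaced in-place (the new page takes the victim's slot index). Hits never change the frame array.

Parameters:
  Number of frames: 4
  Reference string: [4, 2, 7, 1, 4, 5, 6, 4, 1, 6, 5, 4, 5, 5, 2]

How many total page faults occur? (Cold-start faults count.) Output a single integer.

Answer: 7

Derivation:
Step 0: ref 4 → FAULT, frames=[4,-,-,-]
Step 1: ref 2 → FAULT, frames=[4,2,-,-]
Step 2: ref 7 → FAULT, frames=[4,2,7,-]
Step 3: ref 1 → FAULT, frames=[4,2,7,1]
Step 4: ref 4 → HIT, frames=[4,2,7,1]
Step 5: ref 5 → FAULT (evict 2), frames=[4,5,7,1]
Step 6: ref 6 → FAULT (evict 7), frames=[4,5,6,1]
Step 7: ref 4 → HIT, frames=[4,5,6,1]
Step 8: ref 1 → HIT, frames=[4,5,6,1]
Step 9: ref 6 → HIT, frames=[4,5,6,1]
Step 10: ref 5 → HIT, frames=[4,5,6,1]
Step 11: ref 4 → HIT, frames=[4,5,6,1]
Step 12: ref 5 → HIT, frames=[4,5,6,1]
Step 13: ref 5 → HIT, frames=[4,5,6,1]
Step 14: ref 2 → FAULT (evict 1), frames=[4,5,6,2]
Total faults: 7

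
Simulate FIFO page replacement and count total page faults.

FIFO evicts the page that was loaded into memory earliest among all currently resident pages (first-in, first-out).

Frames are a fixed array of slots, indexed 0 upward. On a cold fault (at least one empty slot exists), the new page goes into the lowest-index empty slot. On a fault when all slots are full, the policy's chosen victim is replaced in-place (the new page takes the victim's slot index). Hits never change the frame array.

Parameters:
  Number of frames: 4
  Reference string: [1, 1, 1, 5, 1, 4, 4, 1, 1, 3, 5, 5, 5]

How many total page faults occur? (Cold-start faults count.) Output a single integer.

Answer: 4

Derivation:
Step 0: ref 1 → FAULT, frames=[1,-,-,-]
Step 1: ref 1 → HIT, frames=[1,-,-,-]
Step 2: ref 1 → HIT, frames=[1,-,-,-]
Step 3: ref 5 → FAULT, frames=[1,5,-,-]
Step 4: ref 1 → HIT, frames=[1,5,-,-]
Step 5: ref 4 → FAULT, frames=[1,5,4,-]
Step 6: ref 4 → HIT, frames=[1,5,4,-]
Step 7: ref 1 → HIT, frames=[1,5,4,-]
Step 8: ref 1 → HIT, frames=[1,5,4,-]
Step 9: ref 3 → FAULT, frames=[1,5,4,3]
Step 10: ref 5 → HIT, frames=[1,5,4,3]
Step 11: ref 5 → HIT, frames=[1,5,4,3]
Step 12: ref 5 → HIT, frames=[1,5,4,3]
Total faults: 4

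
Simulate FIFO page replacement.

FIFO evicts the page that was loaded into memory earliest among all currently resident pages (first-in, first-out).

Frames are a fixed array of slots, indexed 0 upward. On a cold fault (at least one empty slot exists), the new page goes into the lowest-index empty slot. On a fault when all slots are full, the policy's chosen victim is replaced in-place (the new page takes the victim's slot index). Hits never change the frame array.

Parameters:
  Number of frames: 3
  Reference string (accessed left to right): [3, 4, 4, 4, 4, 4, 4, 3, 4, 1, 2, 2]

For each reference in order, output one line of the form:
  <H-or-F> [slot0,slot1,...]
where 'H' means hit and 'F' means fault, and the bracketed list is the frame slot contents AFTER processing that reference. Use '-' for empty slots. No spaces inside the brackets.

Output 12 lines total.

F [3,-,-]
F [3,4,-]
H [3,4,-]
H [3,4,-]
H [3,4,-]
H [3,4,-]
H [3,4,-]
H [3,4,-]
H [3,4,-]
F [3,4,1]
F [2,4,1]
H [2,4,1]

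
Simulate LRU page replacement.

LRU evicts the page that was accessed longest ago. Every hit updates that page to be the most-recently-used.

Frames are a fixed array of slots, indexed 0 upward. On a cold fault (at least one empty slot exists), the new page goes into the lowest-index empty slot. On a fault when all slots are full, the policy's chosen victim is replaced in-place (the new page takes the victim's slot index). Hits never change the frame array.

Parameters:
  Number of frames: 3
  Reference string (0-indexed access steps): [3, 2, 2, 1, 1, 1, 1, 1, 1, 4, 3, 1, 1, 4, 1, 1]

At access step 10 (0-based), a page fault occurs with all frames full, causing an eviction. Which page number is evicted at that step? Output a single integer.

Answer: 2

Derivation:
Step 0: ref 3 -> FAULT, frames=[3,-,-]
Step 1: ref 2 -> FAULT, frames=[3,2,-]
Step 2: ref 2 -> HIT, frames=[3,2,-]
Step 3: ref 1 -> FAULT, frames=[3,2,1]
Step 4: ref 1 -> HIT, frames=[3,2,1]
Step 5: ref 1 -> HIT, frames=[3,2,1]
Step 6: ref 1 -> HIT, frames=[3,2,1]
Step 7: ref 1 -> HIT, frames=[3,2,1]
Step 8: ref 1 -> HIT, frames=[3,2,1]
Step 9: ref 4 -> FAULT, evict 3, frames=[4,2,1]
Step 10: ref 3 -> FAULT, evict 2, frames=[4,3,1]
At step 10: evicted page 2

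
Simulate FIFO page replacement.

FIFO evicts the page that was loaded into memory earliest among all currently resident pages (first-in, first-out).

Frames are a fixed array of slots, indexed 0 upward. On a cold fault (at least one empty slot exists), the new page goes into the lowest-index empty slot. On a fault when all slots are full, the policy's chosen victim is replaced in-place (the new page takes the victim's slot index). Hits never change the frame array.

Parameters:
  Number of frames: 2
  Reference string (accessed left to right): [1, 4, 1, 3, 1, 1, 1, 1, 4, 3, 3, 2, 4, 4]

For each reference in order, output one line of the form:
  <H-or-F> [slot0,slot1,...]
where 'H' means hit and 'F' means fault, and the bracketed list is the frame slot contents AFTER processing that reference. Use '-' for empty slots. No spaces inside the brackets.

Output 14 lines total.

F [1,-]
F [1,4]
H [1,4]
F [3,4]
F [3,1]
H [3,1]
H [3,1]
H [3,1]
F [4,1]
F [4,3]
H [4,3]
F [2,3]
F [2,4]
H [2,4]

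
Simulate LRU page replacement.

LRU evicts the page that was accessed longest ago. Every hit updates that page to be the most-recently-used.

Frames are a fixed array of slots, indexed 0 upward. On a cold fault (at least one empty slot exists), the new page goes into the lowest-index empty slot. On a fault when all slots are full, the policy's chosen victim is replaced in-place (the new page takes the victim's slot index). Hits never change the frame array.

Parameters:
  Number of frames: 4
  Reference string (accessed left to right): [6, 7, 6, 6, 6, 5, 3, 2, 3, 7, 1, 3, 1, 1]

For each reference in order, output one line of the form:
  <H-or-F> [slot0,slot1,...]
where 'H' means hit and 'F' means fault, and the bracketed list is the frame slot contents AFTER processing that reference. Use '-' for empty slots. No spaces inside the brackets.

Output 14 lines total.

F [6,-,-,-]
F [6,7,-,-]
H [6,7,-,-]
H [6,7,-,-]
H [6,7,-,-]
F [6,7,5,-]
F [6,7,5,3]
F [6,2,5,3]
H [6,2,5,3]
F [7,2,5,3]
F [7,2,1,3]
H [7,2,1,3]
H [7,2,1,3]
H [7,2,1,3]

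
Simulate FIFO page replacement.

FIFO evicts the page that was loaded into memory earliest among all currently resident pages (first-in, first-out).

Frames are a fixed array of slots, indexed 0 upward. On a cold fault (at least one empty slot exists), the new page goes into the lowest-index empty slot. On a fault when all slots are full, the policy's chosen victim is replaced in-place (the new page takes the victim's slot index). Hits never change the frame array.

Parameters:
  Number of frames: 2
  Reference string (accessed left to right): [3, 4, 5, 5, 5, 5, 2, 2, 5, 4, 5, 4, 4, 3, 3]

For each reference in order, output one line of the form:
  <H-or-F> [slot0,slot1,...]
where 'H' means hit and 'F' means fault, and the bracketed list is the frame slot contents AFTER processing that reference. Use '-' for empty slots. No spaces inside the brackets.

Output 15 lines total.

F [3,-]
F [3,4]
F [5,4]
H [5,4]
H [5,4]
H [5,4]
F [5,2]
H [5,2]
H [5,2]
F [4,2]
F [4,5]
H [4,5]
H [4,5]
F [3,5]
H [3,5]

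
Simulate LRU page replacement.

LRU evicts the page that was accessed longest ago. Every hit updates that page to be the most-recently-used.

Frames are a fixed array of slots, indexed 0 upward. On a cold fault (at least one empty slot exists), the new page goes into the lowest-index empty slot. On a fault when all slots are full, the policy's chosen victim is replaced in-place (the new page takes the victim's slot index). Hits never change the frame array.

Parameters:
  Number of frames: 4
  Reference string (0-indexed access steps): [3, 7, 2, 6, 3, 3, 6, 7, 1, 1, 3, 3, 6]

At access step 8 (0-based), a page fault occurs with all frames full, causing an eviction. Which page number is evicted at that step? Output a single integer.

Step 0: ref 3 -> FAULT, frames=[3,-,-,-]
Step 1: ref 7 -> FAULT, frames=[3,7,-,-]
Step 2: ref 2 -> FAULT, frames=[3,7,2,-]
Step 3: ref 6 -> FAULT, frames=[3,7,2,6]
Step 4: ref 3 -> HIT, frames=[3,7,2,6]
Step 5: ref 3 -> HIT, frames=[3,7,2,6]
Step 6: ref 6 -> HIT, frames=[3,7,2,6]
Step 7: ref 7 -> HIT, frames=[3,7,2,6]
Step 8: ref 1 -> FAULT, evict 2, frames=[3,7,1,6]
At step 8: evicted page 2

Answer: 2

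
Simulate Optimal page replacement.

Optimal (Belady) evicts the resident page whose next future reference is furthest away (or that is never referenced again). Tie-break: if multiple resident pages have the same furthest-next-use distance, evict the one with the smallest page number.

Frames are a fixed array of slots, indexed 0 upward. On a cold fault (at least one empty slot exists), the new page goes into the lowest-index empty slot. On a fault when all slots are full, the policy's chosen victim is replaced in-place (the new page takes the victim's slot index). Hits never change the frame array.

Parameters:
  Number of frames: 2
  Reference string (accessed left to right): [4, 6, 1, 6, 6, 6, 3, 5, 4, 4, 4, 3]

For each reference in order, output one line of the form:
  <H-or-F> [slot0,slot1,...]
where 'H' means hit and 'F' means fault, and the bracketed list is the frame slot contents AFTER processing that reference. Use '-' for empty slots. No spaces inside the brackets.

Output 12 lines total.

F [4,-]
F [4,6]
F [1,6]
H [1,6]
H [1,6]
H [1,6]
F [3,6]
F [3,5]
F [3,4]
H [3,4]
H [3,4]
H [3,4]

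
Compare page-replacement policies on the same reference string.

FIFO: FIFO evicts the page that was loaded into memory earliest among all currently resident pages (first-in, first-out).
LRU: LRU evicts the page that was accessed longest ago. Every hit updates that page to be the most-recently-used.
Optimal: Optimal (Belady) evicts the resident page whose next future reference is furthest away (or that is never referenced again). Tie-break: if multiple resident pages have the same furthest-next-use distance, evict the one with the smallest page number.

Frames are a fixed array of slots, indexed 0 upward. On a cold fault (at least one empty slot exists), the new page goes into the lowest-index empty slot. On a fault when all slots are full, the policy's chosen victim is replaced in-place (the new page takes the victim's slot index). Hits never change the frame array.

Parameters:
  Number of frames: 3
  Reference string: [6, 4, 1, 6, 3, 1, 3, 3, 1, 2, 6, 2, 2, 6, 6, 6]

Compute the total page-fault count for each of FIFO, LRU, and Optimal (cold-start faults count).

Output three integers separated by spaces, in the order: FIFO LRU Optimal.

Answer: 6 6 5

Derivation:
--- FIFO ---
  step 0: ref 6 -> FAULT, frames=[6,-,-] (faults so far: 1)
  step 1: ref 4 -> FAULT, frames=[6,4,-] (faults so far: 2)
  step 2: ref 1 -> FAULT, frames=[6,4,1] (faults so far: 3)
  step 3: ref 6 -> HIT, frames=[6,4,1] (faults so far: 3)
  step 4: ref 3 -> FAULT, evict 6, frames=[3,4,1] (faults so far: 4)
  step 5: ref 1 -> HIT, frames=[3,4,1] (faults so far: 4)
  step 6: ref 3 -> HIT, frames=[3,4,1] (faults so far: 4)
  step 7: ref 3 -> HIT, frames=[3,4,1] (faults so far: 4)
  step 8: ref 1 -> HIT, frames=[3,4,1] (faults so far: 4)
  step 9: ref 2 -> FAULT, evict 4, frames=[3,2,1] (faults so far: 5)
  step 10: ref 6 -> FAULT, evict 1, frames=[3,2,6] (faults so far: 6)
  step 11: ref 2 -> HIT, frames=[3,2,6] (faults so far: 6)
  step 12: ref 2 -> HIT, frames=[3,2,6] (faults so far: 6)
  step 13: ref 6 -> HIT, frames=[3,2,6] (faults so far: 6)
  step 14: ref 6 -> HIT, frames=[3,2,6] (faults so far: 6)
  step 15: ref 6 -> HIT, frames=[3,2,6] (faults so far: 6)
  FIFO total faults: 6
--- LRU ---
  step 0: ref 6 -> FAULT, frames=[6,-,-] (faults so far: 1)
  step 1: ref 4 -> FAULT, frames=[6,4,-] (faults so far: 2)
  step 2: ref 1 -> FAULT, frames=[6,4,1] (faults so far: 3)
  step 3: ref 6 -> HIT, frames=[6,4,1] (faults so far: 3)
  step 4: ref 3 -> FAULT, evict 4, frames=[6,3,1] (faults so far: 4)
  step 5: ref 1 -> HIT, frames=[6,3,1] (faults so far: 4)
  step 6: ref 3 -> HIT, frames=[6,3,1] (faults so far: 4)
  step 7: ref 3 -> HIT, frames=[6,3,1] (faults so far: 4)
  step 8: ref 1 -> HIT, frames=[6,3,1] (faults so far: 4)
  step 9: ref 2 -> FAULT, evict 6, frames=[2,3,1] (faults so far: 5)
  step 10: ref 6 -> FAULT, evict 3, frames=[2,6,1] (faults so far: 6)
  step 11: ref 2 -> HIT, frames=[2,6,1] (faults so far: 6)
  step 12: ref 2 -> HIT, frames=[2,6,1] (faults so far: 6)
  step 13: ref 6 -> HIT, frames=[2,6,1] (faults so far: 6)
  step 14: ref 6 -> HIT, frames=[2,6,1] (faults so far: 6)
  step 15: ref 6 -> HIT, frames=[2,6,1] (faults so far: 6)
  LRU total faults: 6
--- Optimal ---
  step 0: ref 6 -> FAULT, frames=[6,-,-] (faults so far: 1)
  step 1: ref 4 -> FAULT, frames=[6,4,-] (faults so far: 2)
  step 2: ref 1 -> FAULT, frames=[6,4,1] (faults so far: 3)
  step 3: ref 6 -> HIT, frames=[6,4,1] (faults so far: 3)
  step 4: ref 3 -> FAULT, evict 4, frames=[6,3,1] (faults so far: 4)
  step 5: ref 1 -> HIT, frames=[6,3,1] (faults so far: 4)
  step 6: ref 3 -> HIT, frames=[6,3,1] (faults so far: 4)
  step 7: ref 3 -> HIT, frames=[6,3,1] (faults so far: 4)
  step 8: ref 1 -> HIT, frames=[6,3,1] (faults so far: 4)
  step 9: ref 2 -> FAULT, evict 1, frames=[6,3,2] (faults so far: 5)
  step 10: ref 6 -> HIT, frames=[6,3,2] (faults so far: 5)
  step 11: ref 2 -> HIT, frames=[6,3,2] (faults so far: 5)
  step 12: ref 2 -> HIT, frames=[6,3,2] (faults so far: 5)
  step 13: ref 6 -> HIT, frames=[6,3,2] (faults so far: 5)
  step 14: ref 6 -> HIT, frames=[6,3,2] (faults so far: 5)
  step 15: ref 6 -> HIT, frames=[6,3,2] (faults so far: 5)
  Optimal total faults: 5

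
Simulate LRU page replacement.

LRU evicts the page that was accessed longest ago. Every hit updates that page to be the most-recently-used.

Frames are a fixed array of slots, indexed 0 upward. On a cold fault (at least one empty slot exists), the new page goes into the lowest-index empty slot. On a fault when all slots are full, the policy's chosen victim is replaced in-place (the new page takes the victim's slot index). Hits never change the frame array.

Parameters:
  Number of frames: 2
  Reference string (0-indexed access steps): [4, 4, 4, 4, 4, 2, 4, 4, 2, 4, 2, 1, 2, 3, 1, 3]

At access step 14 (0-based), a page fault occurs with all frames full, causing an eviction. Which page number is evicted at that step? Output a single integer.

Answer: 2

Derivation:
Step 0: ref 4 -> FAULT, frames=[4,-]
Step 1: ref 4 -> HIT, frames=[4,-]
Step 2: ref 4 -> HIT, frames=[4,-]
Step 3: ref 4 -> HIT, frames=[4,-]
Step 4: ref 4 -> HIT, frames=[4,-]
Step 5: ref 2 -> FAULT, frames=[4,2]
Step 6: ref 4 -> HIT, frames=[4,2]
Step 7: ref 4 -> HIT, frames=[4,2]
Step 8: ref 2 -> HIT, frames=[4,2]
Step 9: ref 4 -> HIT, frames=[4,2]
Step 10: ref 2 -> HIT, frames=[4,2]
Step 11: ref 1 -> FAULT, evict 4, frames=[1,2]
Step 12: ref 2 -> HIT, frames=[1,2]
Step 13: ref 3 -> FAULT, evict 1, frames=[3,2]
Step 14: ref 1 -> FAULT, evict 2, frames=[3,1]
At step 14: evicted page 2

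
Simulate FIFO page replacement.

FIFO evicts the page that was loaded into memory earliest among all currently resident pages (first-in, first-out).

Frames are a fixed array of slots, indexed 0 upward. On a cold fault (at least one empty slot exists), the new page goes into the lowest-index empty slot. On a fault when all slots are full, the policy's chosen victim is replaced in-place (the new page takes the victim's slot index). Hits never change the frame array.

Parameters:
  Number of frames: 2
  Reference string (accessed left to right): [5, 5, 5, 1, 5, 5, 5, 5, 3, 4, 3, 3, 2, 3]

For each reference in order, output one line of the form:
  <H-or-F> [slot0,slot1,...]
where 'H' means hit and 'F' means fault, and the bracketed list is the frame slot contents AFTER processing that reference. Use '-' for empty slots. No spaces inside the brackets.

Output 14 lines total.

F [5,-]
H [5,-]
H [5,-]
F [5,1]
H [5,1]
H [5,1]
H [5,1]
H [5,1]
F [3,1]
F [3,4]
H [3,4]
H [3,4]
F [2,4]
F [2,3]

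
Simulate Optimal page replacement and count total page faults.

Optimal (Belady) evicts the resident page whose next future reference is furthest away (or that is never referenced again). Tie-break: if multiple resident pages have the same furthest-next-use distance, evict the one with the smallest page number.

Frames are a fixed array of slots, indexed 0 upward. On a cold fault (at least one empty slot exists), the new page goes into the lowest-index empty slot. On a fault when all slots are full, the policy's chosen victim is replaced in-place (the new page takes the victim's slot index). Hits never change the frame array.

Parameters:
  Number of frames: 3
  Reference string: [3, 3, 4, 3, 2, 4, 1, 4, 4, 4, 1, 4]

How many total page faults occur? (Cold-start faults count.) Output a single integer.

Answer: 4

Derivation:
Step 0: ref 3 → FAULT, frames=[3,-,-]
Step 1: ref 3 → HIT, frames=[3,-,-]
Step 2: ref 4 → FAULT, frames=[3,4,-]
Step 3: ref 3 → HIT, frames=[3,4,-]
Step 4: ref 2 → FAULT, frames=[3,4,2]
Step 5: ref 4 → HIT, frames=[3,4,2]
Step 6: ref 1 → FAULT (evict 2), frames=[3,4,1]
Step 7: ref 4 → HIT, frames=[3,4,1]
Step 8: ref 4 → HIT, frames=[3,4,1]
Step 9: ref 4 → HIT, frames=[3,4,1]
Step 10: ref 1 → HIT, frames=[3,4,1]
Step 11: ref 4 → HIT, frames=[3,4,1]
Total faults: 4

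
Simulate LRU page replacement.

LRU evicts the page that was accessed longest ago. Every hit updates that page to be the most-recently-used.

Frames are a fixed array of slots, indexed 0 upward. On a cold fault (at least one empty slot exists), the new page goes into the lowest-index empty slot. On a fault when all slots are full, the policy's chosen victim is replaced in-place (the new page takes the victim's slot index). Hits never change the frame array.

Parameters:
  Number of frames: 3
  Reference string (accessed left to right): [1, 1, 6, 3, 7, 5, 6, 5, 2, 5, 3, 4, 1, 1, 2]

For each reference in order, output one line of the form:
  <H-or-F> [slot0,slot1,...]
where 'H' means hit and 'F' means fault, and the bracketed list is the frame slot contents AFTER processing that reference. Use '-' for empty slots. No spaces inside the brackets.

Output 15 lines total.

F [1,-,-]
H [1,-,-]
F [1,6,-]
F [1,6,3]
F [7,6,3]
F [7,5,3]
F [7,5,6]
H [7,5,6]
F [2,5,6]
H [2,5,6]
F [2,5,3]
F [4,5,3]
F [4,1,3]
H [4,1,3]
F [4,1,2]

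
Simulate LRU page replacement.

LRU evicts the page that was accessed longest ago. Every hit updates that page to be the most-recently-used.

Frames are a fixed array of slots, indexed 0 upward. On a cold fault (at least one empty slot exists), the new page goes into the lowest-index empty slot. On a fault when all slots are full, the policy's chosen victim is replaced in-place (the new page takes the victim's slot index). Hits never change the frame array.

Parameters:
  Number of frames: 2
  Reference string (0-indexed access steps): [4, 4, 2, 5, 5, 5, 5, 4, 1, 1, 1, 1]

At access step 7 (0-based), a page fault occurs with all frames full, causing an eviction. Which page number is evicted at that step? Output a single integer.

Step 0: ref 4 -> FAULT, frames=[4,-]
Step 1: ref 4 -> HIT, frames=[4,-]
Step 2: ref 2 -> FAULT, frames=[4,2]
Step 3: ref 5 -> FAULT, evict 4, frames=[5,2]
Step 4: ref 5 -> HIT, frames=[5,2]
Step 5: ref 5 -> HIT, frames=[5,2]
Step 6: ref 5 -> HIT, frames=[5,2]
Step 7: ref 4 -> FAULT, evict 2, frames=[5,4]
At step 7: evicted page 2

Answer: 2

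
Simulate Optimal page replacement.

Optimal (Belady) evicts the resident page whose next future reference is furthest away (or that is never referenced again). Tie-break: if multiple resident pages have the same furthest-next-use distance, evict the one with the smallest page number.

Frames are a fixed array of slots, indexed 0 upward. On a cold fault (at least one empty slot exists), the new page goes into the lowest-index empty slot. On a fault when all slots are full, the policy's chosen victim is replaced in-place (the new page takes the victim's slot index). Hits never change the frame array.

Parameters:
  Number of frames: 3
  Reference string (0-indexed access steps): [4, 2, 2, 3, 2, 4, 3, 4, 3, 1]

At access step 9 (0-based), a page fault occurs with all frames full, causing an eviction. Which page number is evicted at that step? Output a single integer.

Step 0: ref 4 -> FAULT, frames=[4,-,-]
Step 1: ref 2 -> FAULT, frames=[4,2,-]
Step 2: ref 2 -> HIT, frames=[4,2,-]
Step 3: ref 3 -> FAULT, frames=[4,2,3]
Step 4: ref 2 -> HIT, frames=[4,2,3]
Step 5: ref 4 -> HIT, frames=[4,2,3]
Step 6: ref 3 -> HIT, frames=[4,2,3]
Step 7: ref 4 -> HIT, frames=[4,2,3]
Step 8: ref 3 -> HIT, frames=[4,2,3]
Step 9: ref 1 -> FAULT, evict 2, frames=[4,1,3]
At step 9: evicted page 2

Answer: 2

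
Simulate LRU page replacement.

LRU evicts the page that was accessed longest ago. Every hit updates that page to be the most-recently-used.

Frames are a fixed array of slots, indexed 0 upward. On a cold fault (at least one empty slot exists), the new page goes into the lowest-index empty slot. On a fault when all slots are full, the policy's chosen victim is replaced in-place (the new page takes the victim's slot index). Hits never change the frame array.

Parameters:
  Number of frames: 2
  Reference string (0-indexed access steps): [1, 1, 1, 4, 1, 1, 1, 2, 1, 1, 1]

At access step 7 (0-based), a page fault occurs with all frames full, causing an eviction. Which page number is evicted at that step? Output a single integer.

Answer: 4

Derivation:
Step 0: ref 1 -> FAULT, frames=[1,-]
Step 1: ref 1 -> HIT, frames=[1,-]
Step 2: ref 1 -> HIT, frames=[1,-]
Step 3: ref 4 -> FAULT, frames=[1,4]
Step 4: ref 1 -> HIT, frames=[1,4]
Step 5: ref 1 -> HIT, frames=[1,4]
Step 6: ref 1 -> HIT, frames=[1,4]
Step 7: ref 2 -> FAULT, evict 4, frames=[1,2]
At step 7: evicted page 4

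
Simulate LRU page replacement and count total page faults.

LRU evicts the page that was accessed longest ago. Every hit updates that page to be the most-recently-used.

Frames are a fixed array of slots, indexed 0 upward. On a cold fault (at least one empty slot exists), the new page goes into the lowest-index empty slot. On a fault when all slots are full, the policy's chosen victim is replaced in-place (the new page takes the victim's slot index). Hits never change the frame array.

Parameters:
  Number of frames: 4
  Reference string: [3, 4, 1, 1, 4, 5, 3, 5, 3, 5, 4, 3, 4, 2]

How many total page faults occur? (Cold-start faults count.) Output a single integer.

Answer: 5

Derivation:
Step 0: ref 3 → FAULT, frames=[3,-,-,-]
Step 1: ref 4 → FAULT, frames=[3,4,-,-]
Step 2: ref 1 → FAULT, frames=[3,4,1,-]
Step 3: ref 1 → HIT, frames=[3,4,1,-]
Step 4: ref 4 → HIT, frames=[3,4,1,-]
Step 5: ref 5 → FAULT, frames=[3,4,1,5]
Step 6: ref 3 → HIT, frames=[3,4,1,5]
Step 7: ref 5 → HIT, frames=[3,4,1,5]
Step 8: ref 3 → HIT, frames=[3,4,1,5]
Step 9: ref 5 → HIT, frames=[3,4,1,5]
Step 10: ref 4 → HIT, frames=[3,4,1,5]
Step 11: ref 3 → HIT, frames=[3,4,1,5]
Step 12: ref 4 → HIT, frames=[3,4,1,5]
Step 13: ref 2 → FAULT (evict 1), frames=[3,4,2,5]
Total faults: 5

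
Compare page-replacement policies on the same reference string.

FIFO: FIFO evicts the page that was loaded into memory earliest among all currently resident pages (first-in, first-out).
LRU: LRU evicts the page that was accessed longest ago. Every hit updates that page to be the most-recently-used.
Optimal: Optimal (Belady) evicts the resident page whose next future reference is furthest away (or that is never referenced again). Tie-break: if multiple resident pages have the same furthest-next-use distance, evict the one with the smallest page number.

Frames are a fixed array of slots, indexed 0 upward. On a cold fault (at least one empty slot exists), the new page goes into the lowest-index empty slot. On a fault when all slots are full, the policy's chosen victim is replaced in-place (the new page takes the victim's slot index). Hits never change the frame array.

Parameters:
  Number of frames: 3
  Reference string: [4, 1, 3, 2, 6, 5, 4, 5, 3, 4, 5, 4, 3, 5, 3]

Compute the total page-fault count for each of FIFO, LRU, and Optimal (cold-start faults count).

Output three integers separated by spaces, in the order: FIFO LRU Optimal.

--- FIFO ---
  step 0: ref 4 -> FAULT, frames=[4,-,-] (faults so far: 1)
  step 1: ref 1 -> FAULT, frames=[4,1,-] (faults so far: 2)
  step 2: ref 3 -> FAULT, frames=[4,1,3] (faults so far: 3)
  step 3: ref 2 -> FAULT, evict 4, frames=[2,1,3] (faults so far: 4)
  step 4: ref 6 -> FAULT, evict 1, frames=[2,6,3] (faults so far: 5)
  step 5: ref 5 -> FAULT, evict 3, frames=[2,6,5] (faults so far: 6)
  step 6: ref 4 -> FAULT, evict 2, frames=[4,6,5] (faults so far: 7)
  step 7: ref 5 -> HIT, frames=[4,6,5] (faults so far: 7)
  step 8: ref 3 -> FAULT, evict 6, frames=[4,3,5] (faults so far: 8)
  step 9: ref 4 -> HIT, frames=[4,3,5] (faults so far: 8)
  step 10: ref 5 -> HIT, frames=[4,3,5] (faults so far: 8)
  step 11: ref 4 -> HIT, frames=[4,3,5] (faults so far: 8)
  step 12: ref 3 -> HIT, frames=[4,3,5] (faults so far: 8)
  step 13: ref 5 -> HIT, frames=[4,3,5] (faults so far: 8)
  step 14: ref 3 -> HIT, frames=[4,3,5] (faults so far: 8)
  FIFO total faults: 8
--- LRU ---
  step 0: ref 4 -> FAULT, frames=[4,-,-] (faults so far: 1)
  step 1: ref 1 -> FAULT, frames=[4,1,-] (faults so far: 2)
  step 2: ref 3 -> FAULT, frames=[4,1,3] (faults so far: 3)
  step 3: ref 2 -> FAULT, evict 4, frames=[2,1,3] (faults so far: 4)
  step 4: ref 6 -> FAULT, evict 1, frames=[2,6,3] (faults so far: 5)
  step 5: ref 5 -> FAULT, evict 3, frames=[2,6,5] (faults so far: 6)
  step 6: ref 4 -> FAULT, evict 2, frames=[4,6,5] (faults so far: 7)
  step 7: ref 5 -> HIT, frames=[4,6,5] (faults so far: 7)
  step 8: ref 3 -> FAULT, evict 6, frames=[4,3,5] (faults so far: 8)
  step 9: ref 4 -> HIT, frames=[4,3,5] (faults so far: 8)
  step 10: ref 5 -> HIT, frames=[4,3,5] (faults so far: 8)
  step 11: ref 4 -> HIT, frames=[4,3,5] (faults so far: 8)
  step 12: ref 3 -> HIT, frames=[4,3,5] (faults so far: 8)
  step 13: ref 5 -> HIT, frames=[4,3,5] (faults so far: 8)
  step 14: ref 3 -> HIT, frames=[4,3,5] (faults so far: 8)
  LRU total faults: 8
--- Optimal ---
  step 0: ref 4 -> FAULT, frames=[4,-,-] (faults so far: 1)
  step 1: ref 1 -> FAULT, frames=[4,1,-] (faults so far: 2)
  step 2: ref 3 -> FAULT, frames=[4,1,3] (faults so far: 3)
  step 3: ref 2 -> FAULT, evict 1, frames=[4,2,3] (faults so far: 4)
  step 4: ref 6 -> FAULT, evict 2, frames=[4,6,3] (faults so far: 5)
  step 5: ref 5 -> FAULT, evict 6, frames=[4,5,3] (faults so far: 6)
  step 6: ref 4 -> HIT, frames=[4,5,3] (faults so far: 6)
  step 7: ref 5 -> HIT, frames=[4,5,3] (faults so far: 6)
  step 8: ref 3 -> HIT, frames=[4,5,3] (faults so far: 6)
  step 9: ref 4 -> HIT, frames=[4,5,3] (faults so far: 6)
  step 10: ref 5 -> HIT, frames=[4,5,3] (faults so far: 6)
  step 11: ref 4 -> HIT, frames=[4,5,3] (faults so far: 6)
  step 12: ref 3 -> HIT, frames=[4,5,3] (faults so far: 6)
  step 13: ref 5 -> HIT, frames=[4,5,3] (faults so far: 6)
  step 14: ref 3 -> HIT, frames=[4,5,3] (faults so far: 6)
  Optimal total faults: 6

Answer: 8 8 6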